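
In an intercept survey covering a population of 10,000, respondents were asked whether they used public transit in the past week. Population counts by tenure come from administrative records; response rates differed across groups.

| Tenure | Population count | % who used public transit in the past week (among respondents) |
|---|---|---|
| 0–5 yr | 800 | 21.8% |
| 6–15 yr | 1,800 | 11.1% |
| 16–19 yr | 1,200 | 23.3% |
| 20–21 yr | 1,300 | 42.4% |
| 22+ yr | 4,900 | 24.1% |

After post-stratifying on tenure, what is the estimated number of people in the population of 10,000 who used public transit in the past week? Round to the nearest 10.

2,390

Apply each group's respondent rate to its population count:
  0–5 yr: 800 × 21.8% = 174.4
  6–15 yr: 1,800 × 11.1% = 199.8
  16–19 yr: 1,200 × 23.3% = 279.6
  20–21 yr: 1,300 × 42.4% = 551.2
  22+ yr: 4,900 × 24.1% = 1180.9
Estimated total = 2385.9 → 2,390.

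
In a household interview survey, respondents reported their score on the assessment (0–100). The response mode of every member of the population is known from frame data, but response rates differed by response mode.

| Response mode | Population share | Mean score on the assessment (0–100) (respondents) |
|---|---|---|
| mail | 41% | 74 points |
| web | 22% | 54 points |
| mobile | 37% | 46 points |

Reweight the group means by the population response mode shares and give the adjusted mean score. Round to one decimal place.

Weight each group's respondent value by its population share:
  mail: 0.41 × 74 = 30.34
  web: 0.22 × 54 = 11.88
  mobile: 0.37 × 46 = 17.02
Post-stratified estimate = 59.24 → 59.2.

59.2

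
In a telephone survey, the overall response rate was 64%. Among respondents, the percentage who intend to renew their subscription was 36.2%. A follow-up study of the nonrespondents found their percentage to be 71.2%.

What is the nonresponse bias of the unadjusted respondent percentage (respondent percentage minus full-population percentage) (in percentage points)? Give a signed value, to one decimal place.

Nonresponse fraction = 1 − 0.64 = 0.36.
Bias = (nonresponse fraction) × (respondent percentage − nonrespondent percentage)
     = 0.36 × (36.2 − 71.2) = 0.36 × -35 = -12.6.

-12.6 percentage points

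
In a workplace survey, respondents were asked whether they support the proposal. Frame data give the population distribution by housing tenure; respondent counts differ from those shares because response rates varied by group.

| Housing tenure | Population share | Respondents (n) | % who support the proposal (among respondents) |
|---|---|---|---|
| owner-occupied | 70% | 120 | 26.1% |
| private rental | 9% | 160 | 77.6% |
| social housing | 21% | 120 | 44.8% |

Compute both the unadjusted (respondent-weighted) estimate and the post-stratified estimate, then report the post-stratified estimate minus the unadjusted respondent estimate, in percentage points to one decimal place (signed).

Naive respondent-only estimate (weights = respondent counts):
  (120/400)×26.1 + (160/400)×77.6 + (120/400)×44.8 = 52.31%
Post-stratifying to population shares instead:
  0.7×26.1 + 0.09×77.6 + 0.21×44.8 = 34.662%
Difference = 34.662 − 52.31 = -17.648 pp.

-17.6 percentage points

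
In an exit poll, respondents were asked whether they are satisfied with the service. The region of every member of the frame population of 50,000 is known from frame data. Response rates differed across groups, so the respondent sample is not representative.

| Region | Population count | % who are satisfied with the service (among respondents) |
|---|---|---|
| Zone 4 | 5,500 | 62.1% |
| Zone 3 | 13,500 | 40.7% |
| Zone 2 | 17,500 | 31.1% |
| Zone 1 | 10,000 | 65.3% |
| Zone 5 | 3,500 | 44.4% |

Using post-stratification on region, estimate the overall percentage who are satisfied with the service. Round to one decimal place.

44.9%

Weight each group's respondent value by its population share:
  Zone 4: (5,500/50,000) × 62.1 = 6.831
  Zone 3: (13,500/50,000) × 40.7 = 10.989
  Zone 2: (17,500/50,000) × 31.1 = 10.885
  Zone 1: (10,000/50,000) × 65.3 = 13.06
  Zone 5: (3,500/50,000) × 44.4 = 3.108
Post-stratified estimate = 44.873 → 44.9%.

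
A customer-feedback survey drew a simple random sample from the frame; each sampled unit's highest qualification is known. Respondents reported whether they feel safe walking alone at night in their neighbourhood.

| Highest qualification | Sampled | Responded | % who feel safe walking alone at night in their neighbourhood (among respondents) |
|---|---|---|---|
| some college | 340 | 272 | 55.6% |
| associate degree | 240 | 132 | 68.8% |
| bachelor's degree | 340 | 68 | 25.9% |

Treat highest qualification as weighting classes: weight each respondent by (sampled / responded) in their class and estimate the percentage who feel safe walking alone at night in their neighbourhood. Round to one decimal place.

48.1%

Response rates by class: some college 272/340 = 80%, associate degree 132/240 = 55%, bachelor's degree 68/340 = 20%.
Each respondent's weight = sampled/responded in their class; summing within a class gives n_sampled, so:
  some college: 340 × 55.6 = 18,904
  associate degree: 240 × 68.8 = 16,512
  bachelor's degree: 340 × 25.9 = 8806
Adjusted estimate = 44,222 / 920 = 48.0674 → 48.1%.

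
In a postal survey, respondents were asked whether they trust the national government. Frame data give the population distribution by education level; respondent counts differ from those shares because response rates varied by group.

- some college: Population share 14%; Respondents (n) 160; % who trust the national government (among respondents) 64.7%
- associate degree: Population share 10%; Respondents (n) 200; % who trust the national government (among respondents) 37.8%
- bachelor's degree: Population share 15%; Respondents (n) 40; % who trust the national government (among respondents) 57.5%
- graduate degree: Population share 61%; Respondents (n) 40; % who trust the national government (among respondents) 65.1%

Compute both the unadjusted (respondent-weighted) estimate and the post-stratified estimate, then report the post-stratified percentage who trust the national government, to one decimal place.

Naive respondent-only estimate (weights = respondent counts):
  (160/440)×64.7 + (200/440)×37.8 + (40/440)×57.5 + (40/440)×65.1 = 51.8545%
Post-stratified estimate weights by population shares:
  0.14×64.7 + 0.1×37.8 + 0.15×57.5 + 0.61×65.1 = 61.174%

61.2%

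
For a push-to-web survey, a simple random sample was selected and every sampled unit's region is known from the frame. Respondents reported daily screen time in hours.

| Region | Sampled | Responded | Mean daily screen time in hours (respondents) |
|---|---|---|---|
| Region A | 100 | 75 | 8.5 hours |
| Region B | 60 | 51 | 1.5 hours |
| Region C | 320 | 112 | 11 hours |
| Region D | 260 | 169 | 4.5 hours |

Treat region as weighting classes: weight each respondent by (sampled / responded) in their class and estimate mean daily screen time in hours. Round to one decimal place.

Response rates by class: Region A 75/100 = 75%, Region B 51/60 = 85%, Region C 112/320 = 35%, Region D 169/260 = 65%.
Each respondent's weight = sampled/responded in their class; summing within a class gives n_sampled, so:
  Region A: 100 × 8.5 = 850
  Region B: 60 × 1.5 = 90
  Region C: 320 × 11 = 3520
  Region D: 260 × 4.5 = 1170
Adjusted estimate = 5630 / 740 = 7.60811 → 7.6.

7.6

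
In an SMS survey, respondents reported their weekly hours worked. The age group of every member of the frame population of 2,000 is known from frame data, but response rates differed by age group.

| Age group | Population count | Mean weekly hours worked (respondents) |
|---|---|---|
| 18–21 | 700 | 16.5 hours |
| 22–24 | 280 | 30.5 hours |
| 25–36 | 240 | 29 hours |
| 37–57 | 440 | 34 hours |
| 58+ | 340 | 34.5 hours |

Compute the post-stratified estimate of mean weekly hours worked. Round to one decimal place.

Post-stratification weights by population share, not respondent share:
  18–21: (700/2,000) × 16.5 = 5.775
  22–24: (280/2,000) × 30.5 = 4.27
  25–36: (240/2,000) × 29 = 3.48
  37–57: (440/2,000) × 34 = 7.48
  58+: (340/2,000) × 34.5 = 5.865
Post-stratified estimate = 26.87 → 26.9.

26.9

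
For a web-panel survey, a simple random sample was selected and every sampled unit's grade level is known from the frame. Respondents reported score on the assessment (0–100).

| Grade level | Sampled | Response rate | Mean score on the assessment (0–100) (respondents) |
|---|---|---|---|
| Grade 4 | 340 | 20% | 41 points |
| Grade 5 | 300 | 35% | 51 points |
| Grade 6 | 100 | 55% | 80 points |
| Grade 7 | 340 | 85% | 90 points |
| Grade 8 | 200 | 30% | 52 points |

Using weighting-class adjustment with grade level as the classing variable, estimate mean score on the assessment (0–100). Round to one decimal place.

61.1

Inverse-response-rate weighting restores each class to its sampled count, so class totals weight by n_sampled:
  Grade 4: 340 × 41 = 13,940
  Grade 5: 300 × 51 = 15,300
  Grade 6: 100 × 80 = 8000
  Grade 7: 340 × 90 = 30,600
  Grade 8: 200 × 52 = 10,400
Adjusted estimate = 78,240 / 1,280 = 61.125 → 61.1.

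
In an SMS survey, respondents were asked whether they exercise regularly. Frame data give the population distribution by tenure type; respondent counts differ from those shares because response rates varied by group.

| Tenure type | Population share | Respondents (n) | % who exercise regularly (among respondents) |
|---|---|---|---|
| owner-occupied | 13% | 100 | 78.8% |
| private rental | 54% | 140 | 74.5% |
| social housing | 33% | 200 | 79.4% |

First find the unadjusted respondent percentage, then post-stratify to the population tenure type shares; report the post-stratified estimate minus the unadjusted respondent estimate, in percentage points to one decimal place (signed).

Without adjustment, the pooled respondent share is:
  (100/440)×78.8 + (140/440)×74.5 + (200/440)×79.4 = 77.7045%
Post-stratifying to population shares instead:
  0.13×78.8 + 0.54×74.5 + 0.33×79.4 = 76.676%
Difference = 76.676 − 77.7045 = -1.0285 pp.

-1.0 percentage points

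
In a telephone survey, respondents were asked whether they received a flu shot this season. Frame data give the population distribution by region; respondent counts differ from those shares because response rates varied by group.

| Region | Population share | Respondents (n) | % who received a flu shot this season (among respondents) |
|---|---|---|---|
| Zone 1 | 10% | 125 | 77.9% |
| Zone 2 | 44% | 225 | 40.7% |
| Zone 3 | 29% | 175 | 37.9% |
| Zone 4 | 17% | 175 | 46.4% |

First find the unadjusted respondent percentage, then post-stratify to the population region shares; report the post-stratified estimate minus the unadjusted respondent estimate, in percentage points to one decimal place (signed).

-3.5 percentage points

Without adjustment, the pooled respondent share is:
  (125/700)×77.9 + (225/700)×40.7 + (175/700)×37.9 + (175/700)×46.4 = 48.0679%
Post-stratifying to population shares instead:
  0.1×77.9 + 0.44×40.7 + 0.29×37.9 + 0.17×46.4 = 44.577%
Difference = 44.577 − 48.0679 = -3.4909 pp.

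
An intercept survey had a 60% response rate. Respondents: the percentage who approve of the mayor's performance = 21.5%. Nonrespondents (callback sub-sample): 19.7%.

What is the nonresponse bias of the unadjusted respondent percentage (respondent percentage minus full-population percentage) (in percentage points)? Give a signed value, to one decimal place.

Nonresponse fraction = 1 − 0.6 = 0.4.
Bias = (nonresponse fraction) × (respondent percentage − nonrespondent percentage)
     = 0.4 × (21.5 − 19.7) = 0.4 × 1.8 = 0.72.

+0.7 percentage points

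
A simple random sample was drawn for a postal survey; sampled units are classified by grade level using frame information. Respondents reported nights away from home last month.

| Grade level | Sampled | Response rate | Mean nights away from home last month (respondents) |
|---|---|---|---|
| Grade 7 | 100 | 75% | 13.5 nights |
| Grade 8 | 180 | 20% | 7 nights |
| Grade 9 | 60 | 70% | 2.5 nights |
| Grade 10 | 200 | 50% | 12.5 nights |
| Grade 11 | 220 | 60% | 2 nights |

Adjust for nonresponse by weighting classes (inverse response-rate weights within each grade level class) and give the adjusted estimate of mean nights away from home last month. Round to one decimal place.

7.5

Weighting each respondent by the inverse class response rate inflates each class back to its sampled size, so the class weight is n_sampled:
  Grade 7: 100 × 13.5 = 1350
  Grade 8: 180 × 7 = 1260
  Grade 9: 60 × 2.5 = 150
  Grade 10: 200 × 12.5 = 2500
  Grade 11: 220 × 2 = 440
Adjusted estimate = 5700 / 760 = 7.5 → 7.5.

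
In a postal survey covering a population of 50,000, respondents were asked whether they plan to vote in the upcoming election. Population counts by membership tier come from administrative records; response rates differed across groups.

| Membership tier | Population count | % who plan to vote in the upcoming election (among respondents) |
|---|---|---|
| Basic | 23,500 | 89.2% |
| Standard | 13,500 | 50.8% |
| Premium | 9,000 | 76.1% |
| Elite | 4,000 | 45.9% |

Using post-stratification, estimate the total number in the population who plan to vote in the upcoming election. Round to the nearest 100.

36,500

Each cell contributes its population count × the respondent rate:
  Basic: 23,500 × 89.2% = 20,962
  Standard: 13,500 × 50.8% = 6858
  Premium: 9,000 × 76.1% = 6849
  Elite: 4,000 × 45.9% = 1836
Estimated total = 36,505 → 36,500.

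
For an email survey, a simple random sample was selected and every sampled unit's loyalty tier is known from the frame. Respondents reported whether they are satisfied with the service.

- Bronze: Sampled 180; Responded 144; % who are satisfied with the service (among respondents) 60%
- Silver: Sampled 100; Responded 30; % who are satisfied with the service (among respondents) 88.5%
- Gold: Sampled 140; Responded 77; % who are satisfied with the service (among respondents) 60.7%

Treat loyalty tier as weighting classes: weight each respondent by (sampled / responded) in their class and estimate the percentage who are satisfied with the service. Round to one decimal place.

Class response rates: Bronze 144/180 = 80%, Silver 30/100 = 30%, Gold 77/140 = 55%.
Each respondent's weight = sampled/responded in their class; summing within a class gives n_sampled, so:
  Bronze: 180 × 60 = 10,800
  Silver: 100 × 88.5 = 8850
  Gold: 140 × 60.7 = 8498
Adjusted estimate = 28,148 / 420 = 67.019 → 67.0%.

67.0%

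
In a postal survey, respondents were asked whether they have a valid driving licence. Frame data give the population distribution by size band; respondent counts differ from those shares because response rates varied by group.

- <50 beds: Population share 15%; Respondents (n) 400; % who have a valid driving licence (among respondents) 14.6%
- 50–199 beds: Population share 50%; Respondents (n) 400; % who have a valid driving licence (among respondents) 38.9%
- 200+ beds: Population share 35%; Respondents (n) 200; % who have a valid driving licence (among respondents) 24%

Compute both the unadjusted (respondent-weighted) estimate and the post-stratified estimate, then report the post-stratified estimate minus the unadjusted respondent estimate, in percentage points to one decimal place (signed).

+3.8 percentage points

Unadjusted (pooled respondent) estimate weights by respondent counts:
  (400/1000)×14.6 + (400/1000)×38.9 + (200/1000)×24 = 26.2%
Post-stratified estimate weights by population shares:
  0.15×14.6 + 0.5×38.9 + 0.35×24 = 30.04%
Difference = 30.04 − 26.2 = 3.84 pp.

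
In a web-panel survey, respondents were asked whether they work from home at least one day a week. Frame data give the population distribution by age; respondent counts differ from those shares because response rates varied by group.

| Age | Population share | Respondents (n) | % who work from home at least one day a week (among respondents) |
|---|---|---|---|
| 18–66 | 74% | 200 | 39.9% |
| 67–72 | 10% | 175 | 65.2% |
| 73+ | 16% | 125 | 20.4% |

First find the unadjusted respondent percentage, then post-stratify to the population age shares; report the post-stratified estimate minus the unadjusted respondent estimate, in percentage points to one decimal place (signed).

Without adjustment, the pooled respondent share is:
  (200/500)×39.9 + (175/500)×65.2 + (125/500)×20.4 = 43.88%
Post-stratifying to population shares instead:
  0.74×39.9 + 0.1×65.2 + 0.16×20.4 = 39.31%
Difference = 39.31 − 43.88 = -4.57 pp.

-4.6 percentage points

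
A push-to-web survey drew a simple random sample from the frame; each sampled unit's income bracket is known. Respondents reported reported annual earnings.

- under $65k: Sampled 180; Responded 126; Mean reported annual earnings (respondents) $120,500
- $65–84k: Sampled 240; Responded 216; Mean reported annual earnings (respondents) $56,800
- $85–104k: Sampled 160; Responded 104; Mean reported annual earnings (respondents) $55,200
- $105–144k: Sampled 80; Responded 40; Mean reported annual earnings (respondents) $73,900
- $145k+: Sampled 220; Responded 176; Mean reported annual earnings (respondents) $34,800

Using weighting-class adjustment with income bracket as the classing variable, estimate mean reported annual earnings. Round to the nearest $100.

$65,600

Response rates by class: under $65k 126/180 = 70%, $65–84k 216/240 = 90%, $85–104k 104/160 = 65%, $105–144k 40/80 = 50%, $145k+ 176/220 = 80%.
Weighting each respondent by the inverse class response rate inflates each class back to its sampled size, so the class weight is n_sampled:
  under $65k: 180 × 120,500 = 21,690,000
  $65–84k: 240 × 56,800 = 13,632,000
  $85–104k: 160 × 55,200 = 8,832,000
  $105–144k: 80 × 73,900 = 5,912,000
  $145k+: 220 × 34,800 = 7,656,000
Adjusted estimate = 57,722,000 / 880 = 65593.2 → $65,600.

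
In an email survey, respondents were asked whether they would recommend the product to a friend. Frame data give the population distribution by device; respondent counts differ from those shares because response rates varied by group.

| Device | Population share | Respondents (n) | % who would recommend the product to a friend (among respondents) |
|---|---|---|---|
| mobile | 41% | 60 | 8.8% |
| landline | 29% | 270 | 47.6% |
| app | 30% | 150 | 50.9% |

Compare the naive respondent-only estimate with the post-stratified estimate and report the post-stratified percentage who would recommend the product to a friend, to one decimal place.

32.7%

Unadjusted (pooled respondent) estimate weights by respondent counts:
  (60/480)×8.8 + (270/480)×47.6 + (150/480)×50.9 = 43.7812%
Post-stratifying to population shares instead:
  0.41×8.8 + 0.29×47.6 + 0.3×50.9 = 32.682%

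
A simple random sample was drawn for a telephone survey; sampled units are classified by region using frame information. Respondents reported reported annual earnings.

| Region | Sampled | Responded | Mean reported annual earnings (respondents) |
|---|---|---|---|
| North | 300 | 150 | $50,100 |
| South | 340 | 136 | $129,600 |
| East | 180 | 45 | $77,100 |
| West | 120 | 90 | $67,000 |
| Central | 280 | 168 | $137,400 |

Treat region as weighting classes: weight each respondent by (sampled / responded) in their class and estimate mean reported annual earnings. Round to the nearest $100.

$97,900

Response rates by class: North 150/300 = 50%, South 136/340 = 40%, East 45/180 = 25%, West 90/120 = 75%, Central 168/280 = 60%.
Weighting each respondent by the inverse class response rate inflates each class back to its sampled size, so the class weight is n_sampled:
  North: 300 × 50,100 = 15,030,000
  South: 340 × 129,600 = 44,064,000
  East: 180 × 77,100 = 13,878,000
  West: 120 × 67,000 = 8,040,000
  Central: 280 × 137,400 = 38,472,000
Adjusted estimate = 119,484,000 / 1,220 = 97937.7 → $97,900.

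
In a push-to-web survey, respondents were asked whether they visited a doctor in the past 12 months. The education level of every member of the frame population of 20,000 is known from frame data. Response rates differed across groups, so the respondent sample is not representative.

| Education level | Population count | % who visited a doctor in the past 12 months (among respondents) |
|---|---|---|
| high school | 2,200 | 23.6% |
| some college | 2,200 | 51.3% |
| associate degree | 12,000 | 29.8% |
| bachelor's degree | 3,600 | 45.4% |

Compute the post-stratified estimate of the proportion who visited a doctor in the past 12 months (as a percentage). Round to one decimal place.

Reweight to the known education level distribution:
  high school: (2,200/20,000) × 23.6 = 2.596
  some college: (2,200/20,000) × 51.3 = 5.643
  associate degree: (12,000/20,000) × 29.8 = 17.88
  bachelor's degree: (3,600/20,000) × 45.4 = 8.172
Post-stratified estimate = 34.291 → 34.3%.

34.3%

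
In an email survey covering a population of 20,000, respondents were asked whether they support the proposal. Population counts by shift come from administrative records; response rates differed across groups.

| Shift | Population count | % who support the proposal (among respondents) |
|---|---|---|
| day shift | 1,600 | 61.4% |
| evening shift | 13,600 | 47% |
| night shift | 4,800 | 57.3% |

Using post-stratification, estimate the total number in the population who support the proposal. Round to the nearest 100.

10,100

Apply each group's respondent rate to its population count:
  day shift: 1,600 × 61.4% = 982.4
  evening shift: 13,600 × 47% = 6392
  night shift: 4,800 × 57.3% = 2750.4
Estimated total = 10124.8 → 10,100.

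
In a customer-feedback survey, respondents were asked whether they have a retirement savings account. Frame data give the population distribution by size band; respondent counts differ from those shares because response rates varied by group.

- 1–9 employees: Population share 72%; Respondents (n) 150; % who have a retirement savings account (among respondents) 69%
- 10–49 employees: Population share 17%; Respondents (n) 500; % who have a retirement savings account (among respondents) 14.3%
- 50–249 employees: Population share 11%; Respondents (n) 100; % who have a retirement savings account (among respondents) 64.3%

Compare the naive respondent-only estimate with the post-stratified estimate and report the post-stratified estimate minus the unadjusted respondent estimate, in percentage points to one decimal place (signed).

+27.3 percentage points

Without adjustment, the pooled respondent share is:
  (150/750)×69 + (500/750)×14.3 + (100/750)×64.3 = 31.9067%
Post-stratified estimate weights by population shares:
  0.72×69 + 0.17×14.3 + 0.11×64.3 = 59.184%
Difference = 59.184 − 31.9067 = 27.2773 pp.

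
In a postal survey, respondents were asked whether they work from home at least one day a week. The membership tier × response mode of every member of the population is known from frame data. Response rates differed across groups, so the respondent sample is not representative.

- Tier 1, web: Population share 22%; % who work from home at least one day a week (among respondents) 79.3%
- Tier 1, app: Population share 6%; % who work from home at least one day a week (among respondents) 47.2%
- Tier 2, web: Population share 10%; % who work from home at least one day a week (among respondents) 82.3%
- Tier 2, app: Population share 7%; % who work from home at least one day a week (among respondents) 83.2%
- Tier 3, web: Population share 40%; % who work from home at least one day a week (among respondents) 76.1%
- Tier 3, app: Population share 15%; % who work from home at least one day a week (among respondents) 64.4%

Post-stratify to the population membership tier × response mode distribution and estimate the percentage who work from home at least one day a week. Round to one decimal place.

74.4%

Post-stratification weights by population share, not respondent share:
  Tier 1, web: 0.22 × 79.3 = 17.446
  Tier 1, app: 0.06 × 47.2 = 2.832
  Tier 2, web: 0.1 × 82.3 = 8.23
  Tier 2, app: 0.07 × 83.2 = 5.824
  Tier 3, web: 0.4 × 76.1 = 30.44
  Tier 3, app: 0.15 × 64.4 = 9.66
Post-stratified estimate = 74.432 → 74.4%.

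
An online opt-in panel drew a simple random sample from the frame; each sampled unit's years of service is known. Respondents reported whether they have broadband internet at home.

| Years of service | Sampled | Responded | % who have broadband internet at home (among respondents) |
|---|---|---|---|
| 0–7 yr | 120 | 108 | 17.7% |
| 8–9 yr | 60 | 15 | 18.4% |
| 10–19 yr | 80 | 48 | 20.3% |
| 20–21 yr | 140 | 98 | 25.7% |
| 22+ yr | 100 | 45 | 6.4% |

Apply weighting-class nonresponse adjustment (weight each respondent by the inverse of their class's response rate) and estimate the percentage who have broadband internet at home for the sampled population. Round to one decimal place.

18.2%

Response rates by class: 0–7 yr 108/120 = 90%, 8–9 yr 15/60 = 25%, 10–19 yr 48/80 = 60%, 20–21 yr 98/140 = 70%, 22+ yr 45/100 = 45%.
Weighting each respondent by the inverse class response rate inflates each class back to its sampled size, so the class weight is n_sampled:
  0–7 yr: 120 × 17.7 = 2124
  8–9 yr: 60 × 18.4 = 1104
  10–19 yr: 80 × 20.3 = 1624
  20–21 yr: 140 × 25.7 = 3598
  22+ yr: 100 × 6.4 = 640
Adjusted estimate = 9090 / 500 = 18.18 → 18.2%.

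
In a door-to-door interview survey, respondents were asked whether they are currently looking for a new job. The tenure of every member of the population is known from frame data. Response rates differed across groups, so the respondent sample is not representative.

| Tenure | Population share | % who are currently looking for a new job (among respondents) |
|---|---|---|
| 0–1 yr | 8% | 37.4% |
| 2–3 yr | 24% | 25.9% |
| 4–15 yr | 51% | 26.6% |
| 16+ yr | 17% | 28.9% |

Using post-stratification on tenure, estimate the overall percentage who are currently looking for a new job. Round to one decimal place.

27.7%

Reweight to the known tenure distribution:
  0–1 yr: 0.08 × 37.4 = 2.992
  2–3 yr: 0.24 × 25.9 = 6.216
  4–15 yr: 0.51 × 26.6 = 13.566
  16+ yr: 0.17 × 28.9 = 4.913
Post-stratified estimate = 27.687 → 27.7%.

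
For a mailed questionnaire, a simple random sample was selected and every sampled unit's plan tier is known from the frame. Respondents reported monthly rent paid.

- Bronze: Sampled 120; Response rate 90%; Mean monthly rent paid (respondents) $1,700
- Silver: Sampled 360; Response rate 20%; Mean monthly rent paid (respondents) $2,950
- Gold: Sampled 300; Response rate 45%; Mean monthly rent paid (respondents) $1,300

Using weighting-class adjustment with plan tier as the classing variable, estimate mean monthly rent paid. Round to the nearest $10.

Weighting each respondent by the inverse class response rate inflates each class back to its sampled size, so the class weight is n_sampled:
  Bronze: 120 × 1700 = 204,000
  Silver: 360 × 2950 = 1,062,000
  Gold: 300 × 1300 = 390,000
Adjusted estimate = 1,656,000 / 780 = 2123.08 → $2,120.

$2,120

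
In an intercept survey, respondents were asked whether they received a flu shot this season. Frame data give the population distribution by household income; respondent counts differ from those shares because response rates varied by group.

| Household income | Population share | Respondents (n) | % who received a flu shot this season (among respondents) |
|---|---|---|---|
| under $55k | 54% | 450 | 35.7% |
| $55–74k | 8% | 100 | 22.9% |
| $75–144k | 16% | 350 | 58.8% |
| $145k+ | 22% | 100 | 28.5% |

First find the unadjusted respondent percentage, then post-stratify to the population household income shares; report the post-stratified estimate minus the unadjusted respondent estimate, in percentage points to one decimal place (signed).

-5.0 percentage points

Naive respondent-only estimate (weights = respondent counts):
  (450/1000)×35.7 + (100/1000)×22.9 + (350/1000)×58.8 + (100/1000)×28.5 = 41.785%
Reweighting by population household income shares:
  0.54×35.7 + 0.08×22.9 + 0.16×58.8 + 0.22×28.5 = 36.788%
Difference = 36.788 − 41.785 = -4.997 pp.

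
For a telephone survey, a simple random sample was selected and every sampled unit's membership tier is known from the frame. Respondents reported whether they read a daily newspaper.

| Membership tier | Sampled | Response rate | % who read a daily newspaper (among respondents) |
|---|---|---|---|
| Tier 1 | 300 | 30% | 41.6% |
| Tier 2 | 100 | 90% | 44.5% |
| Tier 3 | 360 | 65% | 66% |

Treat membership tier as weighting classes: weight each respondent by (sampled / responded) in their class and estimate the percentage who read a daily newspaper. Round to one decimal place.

53.5%

Inverse-response-rate weighting restores each class to its sampled count, so class totals weight by n_sampled:
  Tier 1: 300 × 41.6 = 12,480
  Tier 2: 100 × 44.5 = 4450
  Tier 3: 360 × 66 = 23,760
Adjusted estimate = 40,690 / 760 = 53.5395 → 53.5%.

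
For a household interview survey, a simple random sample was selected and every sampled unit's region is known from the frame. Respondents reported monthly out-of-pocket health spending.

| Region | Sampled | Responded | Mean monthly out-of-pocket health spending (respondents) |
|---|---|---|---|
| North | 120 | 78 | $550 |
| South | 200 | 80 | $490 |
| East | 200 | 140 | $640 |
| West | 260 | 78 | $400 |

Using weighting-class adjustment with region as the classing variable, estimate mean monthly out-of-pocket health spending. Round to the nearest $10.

$510

Class response rates: North 78/120 = 65%, South 80/200 = 40%, East 140/200 = 70%, West 78/260 = 30%.
Weighting each respondent by the inverse class response rate inflates each class back to its sampled size, so the class weight is n_sampled:
  North: 120 × 550 = 66,000
  South: 200 × 490 = 98,000
  East: 200 × 640 = 128,000
  West: 260 × 400 = 104,000
Adjusted estimate = 396,000 / 780 = 507.692 → $510.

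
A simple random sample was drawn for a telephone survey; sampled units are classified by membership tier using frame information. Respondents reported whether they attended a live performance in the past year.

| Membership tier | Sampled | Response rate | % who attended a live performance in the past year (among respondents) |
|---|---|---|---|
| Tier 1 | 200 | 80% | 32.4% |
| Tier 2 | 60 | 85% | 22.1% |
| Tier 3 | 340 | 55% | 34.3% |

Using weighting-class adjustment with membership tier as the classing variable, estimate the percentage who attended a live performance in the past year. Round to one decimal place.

32.4%

With weight = n_sampled/n_responded per class, the weighted class total is n_sampled:
  Tier 1: 200 × 32.4 = 6480
  Tier 2: 60 × 22.1 = 1326
  Tier 3: 340 × 34.3 = 11662
Adjusted estimate = 19,468 / 600 = 32.4467 → 32.4%.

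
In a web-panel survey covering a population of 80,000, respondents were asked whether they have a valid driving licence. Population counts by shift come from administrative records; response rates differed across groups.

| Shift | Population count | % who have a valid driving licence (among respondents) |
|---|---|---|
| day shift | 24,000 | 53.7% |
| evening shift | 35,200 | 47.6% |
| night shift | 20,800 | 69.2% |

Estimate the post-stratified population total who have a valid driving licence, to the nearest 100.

Each cell contributes its population count × the respondent rate:
  day shift: 24,000 × 53.7% = 12,888
  evening shift: 35,200 × 47.6% = 16755.2
  night shift: 20,800 × 69.2% = 14393.6
Estimated total = 44036.8 → 44,000.

44,000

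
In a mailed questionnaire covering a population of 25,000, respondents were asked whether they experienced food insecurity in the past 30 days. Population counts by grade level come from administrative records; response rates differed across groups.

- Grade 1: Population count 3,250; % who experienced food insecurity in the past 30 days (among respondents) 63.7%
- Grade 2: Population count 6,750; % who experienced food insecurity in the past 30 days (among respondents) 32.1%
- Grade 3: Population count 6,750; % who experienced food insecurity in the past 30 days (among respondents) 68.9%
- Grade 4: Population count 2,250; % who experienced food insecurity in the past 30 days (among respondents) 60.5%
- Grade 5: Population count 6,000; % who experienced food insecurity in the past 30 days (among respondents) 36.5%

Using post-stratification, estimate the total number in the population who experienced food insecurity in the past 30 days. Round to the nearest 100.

12,400

Apply each group's respondent rate to its population count:
  Grade 1: 3,250 × 63.7% = 2070.25
  Grade 2: 6,750 × 32.1% = 2166.75
  Grade 3: 6,750 × 68.9% = 4650.75
  Grade 4: 2,250 × 60.5% = 1361.25
  Grade 5: 6,000 × 36.5% = 2190
Estimated total = 12,439 → 12,400.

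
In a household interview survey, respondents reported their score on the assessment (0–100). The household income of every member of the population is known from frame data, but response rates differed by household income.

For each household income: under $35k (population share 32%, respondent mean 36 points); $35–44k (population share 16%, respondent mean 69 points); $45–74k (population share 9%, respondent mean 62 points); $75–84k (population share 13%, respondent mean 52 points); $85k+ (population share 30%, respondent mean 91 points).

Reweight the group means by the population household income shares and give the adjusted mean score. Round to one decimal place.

62.2

Weight each group's respondent value by its population share:
  under $35k: 0.32 × 36 = 11.52
  $35–44k: 0.16 × 69 = 11.04
  $45–74k: 0.09 × 62 = 5.58
  $75–84k: 0.13 × 52 = 6.76
  $85k+: 0.3 × 91 = 27.3
Post-stratified estimate = 62.2 → 62.2.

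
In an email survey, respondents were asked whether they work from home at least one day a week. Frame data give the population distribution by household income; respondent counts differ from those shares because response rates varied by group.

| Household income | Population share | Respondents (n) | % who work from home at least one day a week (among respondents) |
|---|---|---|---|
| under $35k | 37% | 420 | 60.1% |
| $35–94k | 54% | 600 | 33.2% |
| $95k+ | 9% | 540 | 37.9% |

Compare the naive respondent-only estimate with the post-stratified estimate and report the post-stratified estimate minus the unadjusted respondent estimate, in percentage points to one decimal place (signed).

Unadjusted (pooled respondent) estimate weights by respondent counts:
  (420/1560)×60.1 + (600/1560)×33.2 + (540/1560)×37.9 = 42.0692%
Post-stratified estimate weights by population shares:
  0.37×60.1 + 0.54×33.2 + 0.09×37.9 = 43.576%
Difference = 43.576 − 42.0692 = 1.5068 pp.

+1.5 percentage points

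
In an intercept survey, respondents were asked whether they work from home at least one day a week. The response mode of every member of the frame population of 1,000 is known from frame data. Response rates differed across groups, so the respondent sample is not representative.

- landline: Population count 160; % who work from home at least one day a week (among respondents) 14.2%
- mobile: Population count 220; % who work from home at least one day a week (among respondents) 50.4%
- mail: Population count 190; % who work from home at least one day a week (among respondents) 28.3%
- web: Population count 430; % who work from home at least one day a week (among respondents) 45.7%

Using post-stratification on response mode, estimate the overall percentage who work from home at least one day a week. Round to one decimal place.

38.4%

Reweight to the known response mode distribution:
  landline: (160/1,000) × 14.2 = 2.272
  mobile: (220/1,000) × 50.4 = 11.088
  mail: (190/1,000) × 28.3 = 5.377
  web: (430/1,000) × 45.7 = 19.651
Post-stratified estimate = 38.388 → 38.4%.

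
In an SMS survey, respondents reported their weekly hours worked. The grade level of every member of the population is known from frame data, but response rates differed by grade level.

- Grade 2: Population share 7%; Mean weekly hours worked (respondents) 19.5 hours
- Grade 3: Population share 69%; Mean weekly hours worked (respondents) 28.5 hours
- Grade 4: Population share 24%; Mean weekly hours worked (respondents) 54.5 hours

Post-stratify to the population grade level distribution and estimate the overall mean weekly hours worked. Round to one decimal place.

Post-stratification weights by population share, not respondent share:
  Grade 2: 0.07 × 19.5 = 1.365
  Grade 3: 0.69 × 28.5 = 19.665
  Grade 4: 0.24 × 54.5 = 13.08
Post-stratified estimate = 34.11 → 34.1.

34.1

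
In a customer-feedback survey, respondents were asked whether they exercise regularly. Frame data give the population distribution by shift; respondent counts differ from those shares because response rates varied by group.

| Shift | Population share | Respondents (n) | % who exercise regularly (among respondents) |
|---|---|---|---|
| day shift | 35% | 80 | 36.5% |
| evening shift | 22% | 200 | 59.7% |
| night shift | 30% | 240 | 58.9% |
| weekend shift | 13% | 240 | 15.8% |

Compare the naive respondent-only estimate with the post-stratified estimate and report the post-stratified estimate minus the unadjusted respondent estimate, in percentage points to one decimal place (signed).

Without adjustment, the pooled respondent share is:
  (80/760)×36.5 + (200/760)×59.7 + (240/760)×58.9 + (240/760)×15.8 = 43.1421%
Post-stratifying to population shares instead:
  0.35×36.5 + 0.22×59.7 + 0.3×58.9 + 0.13×15.8 = 45.633%
Difference = 45.633 − 43.1421 = 2.4909 pp.

+2.5 percentage points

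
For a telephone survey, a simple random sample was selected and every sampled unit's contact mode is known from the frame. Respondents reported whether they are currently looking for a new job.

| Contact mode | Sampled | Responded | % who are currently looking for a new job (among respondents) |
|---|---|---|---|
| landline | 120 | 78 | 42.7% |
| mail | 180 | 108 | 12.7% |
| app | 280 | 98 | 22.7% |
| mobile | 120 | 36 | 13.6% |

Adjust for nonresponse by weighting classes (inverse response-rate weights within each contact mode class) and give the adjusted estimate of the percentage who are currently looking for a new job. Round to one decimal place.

Class response rates: landline 78/120 = 65%, mail 108/180 = 60%, app 98/280 = 35%, mobile 36/120 = 30%.
Inverse-response-rate weighting restores each class to its sampled count, so class totals weight by n_sampled:
  landline: 120 × 42.7 = 5124
  mail: 180 × 12.7 = 2286
  app: 280 × 22.7 = 6356
  mobile: 120 × 13.6 = 1632
Adjusted estimate = 15,398 / 700 = 21.9971 → 22.0%.

22.0%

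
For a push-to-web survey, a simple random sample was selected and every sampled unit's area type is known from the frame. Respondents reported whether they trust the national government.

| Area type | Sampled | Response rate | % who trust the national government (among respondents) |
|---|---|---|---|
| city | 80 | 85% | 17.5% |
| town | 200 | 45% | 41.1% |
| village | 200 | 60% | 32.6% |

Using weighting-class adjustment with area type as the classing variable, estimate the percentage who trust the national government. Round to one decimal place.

33.6%

Each respondent's weight = sampled/responded in their class; summing within a class gives n_sampled, so:
  city: 80 × 17.5 = 1400
  town: 200 × 41.1 = 8220
  village: 200 × 32.6 = 6520
Adjusted estimate = 16,140 / 480 = 33.625 → 33.6%.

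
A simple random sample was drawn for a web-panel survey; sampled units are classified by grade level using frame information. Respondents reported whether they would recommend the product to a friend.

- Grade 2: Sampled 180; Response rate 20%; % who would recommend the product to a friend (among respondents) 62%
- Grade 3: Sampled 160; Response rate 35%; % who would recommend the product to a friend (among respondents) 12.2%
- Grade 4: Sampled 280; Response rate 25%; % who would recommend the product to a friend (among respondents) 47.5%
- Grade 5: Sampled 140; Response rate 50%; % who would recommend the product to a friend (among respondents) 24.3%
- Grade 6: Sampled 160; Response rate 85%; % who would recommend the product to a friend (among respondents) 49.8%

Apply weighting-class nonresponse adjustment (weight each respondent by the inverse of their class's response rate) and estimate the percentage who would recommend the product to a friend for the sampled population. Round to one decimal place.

Inverse-response-rate weighting restores each class to its sampled count, so class totals weight by n_sampled:
  Grade 2: 180 × 62 = 11,160
  Grade 3: 160 × 12.2 = 1952
  Grade 4: 280 × 47.5 = 13,300
  Grade 5: 140 × 24.3 = 3402
  Grade 6: 160 × 49.8 = 7968
Adjusted estimate = 37,782 / 920 = 41.0674 → 41.1%.

41.1%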